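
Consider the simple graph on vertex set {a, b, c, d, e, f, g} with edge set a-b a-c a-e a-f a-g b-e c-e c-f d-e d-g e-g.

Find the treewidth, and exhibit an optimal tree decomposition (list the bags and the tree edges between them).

Treewidth 2.
Bags: B1 = {a, c, e}  B2 = {a, e, g}  B3 = {a, b, e}  B4 = {a, c, f}  B5 = {d, e, g}
Tree: B1–B2, B2–B3, B1–B4, B2–B5

Every bag has size at most 3, so the width is 3 − 1 = 2 and tw(G) ≤ 2. For the lower bound, the 3 vertices {d, e, g} are pairwise adjacent, and any tree decomposition puts a clique entirely inside one bag — forcing width ≥ 2. The upper and lower bounds meet at 2, so that is the treewidth.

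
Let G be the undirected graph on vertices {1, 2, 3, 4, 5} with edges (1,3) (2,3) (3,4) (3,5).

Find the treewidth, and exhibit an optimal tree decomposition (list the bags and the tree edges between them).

Treewidth 1.
Bags: B1 = {3, 5}  B2 = {3, 4}  B3 = {2, 3}  B4 = {1, 3}
Tree: B1–B2, B2–B3, B3–B4

The largest bag has 2 vertices, giving width 1; this decomposition certifies tw(G) ≤ 1. Since G has at least one edge (e.g. 5–3), it is not an edgeless graph, so tw(G) ≥ 1. The upper and lower bounds meet at 1, so that is the treewidth.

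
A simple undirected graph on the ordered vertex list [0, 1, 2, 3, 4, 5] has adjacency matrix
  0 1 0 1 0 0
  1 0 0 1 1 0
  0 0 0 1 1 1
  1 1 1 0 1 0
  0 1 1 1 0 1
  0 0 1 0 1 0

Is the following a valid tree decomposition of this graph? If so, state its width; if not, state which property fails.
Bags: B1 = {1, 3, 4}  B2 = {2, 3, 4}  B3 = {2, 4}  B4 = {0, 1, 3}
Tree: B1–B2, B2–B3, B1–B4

A tree decomposition must satisfy three properties: every vertex lies in some bag; for every edge, both endpoints lie together in some bag; and for every vertex, the bags containing it form a connected subtree. Here vertex 5 appears in no bag, so the decomposition is invalid.

No — vertex 5 appears in no bag.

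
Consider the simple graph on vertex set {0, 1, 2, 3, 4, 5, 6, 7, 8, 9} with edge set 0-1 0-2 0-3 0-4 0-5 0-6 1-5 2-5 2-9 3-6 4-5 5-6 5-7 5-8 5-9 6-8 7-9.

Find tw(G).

2

A width-2 tree decomposition is:
Bags: B1 = {0, 4, 5}  B2 = {0, 2, 5}  B3 = {2, 5, 9}  B4 = {5, 7, 9}  B5 = {0, 1, 5}  B6 = {0, 5, 6}  B7 = {5, 6, 8}  B8 = {0, 3, 6}
Tree: B1–B2, B2–B3, B3–B4, B2–B5, B2–B6, B6–B7, B6–B8
Each bag holds 3 vertices, so the decomposition has width 2, which upper-bounds the treewidth. Conversely, {0, 3, 6} is a clique of size 3, and the vertices of any clique must share a bag in every tree decomposition; so some bag has ≥ 3 vertices and tw(G) ≥ 2. Combining the bounds, tw(G) = 2.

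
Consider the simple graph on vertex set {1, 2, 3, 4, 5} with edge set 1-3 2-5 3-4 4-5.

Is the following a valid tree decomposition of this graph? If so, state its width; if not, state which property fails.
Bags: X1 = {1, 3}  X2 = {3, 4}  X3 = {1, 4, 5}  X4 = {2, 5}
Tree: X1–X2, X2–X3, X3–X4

No — bags containing vertex 1 are not connected in the tree.

A tree decomposition must satisfy three properties: every vertex lies in some bag; for every edge, both endpoints lie together in some bag; and for every vertex, the bags containing it form a connected subtree. Here bags containing vertex 1 are not connected in the tree, so the decomposition is invalid.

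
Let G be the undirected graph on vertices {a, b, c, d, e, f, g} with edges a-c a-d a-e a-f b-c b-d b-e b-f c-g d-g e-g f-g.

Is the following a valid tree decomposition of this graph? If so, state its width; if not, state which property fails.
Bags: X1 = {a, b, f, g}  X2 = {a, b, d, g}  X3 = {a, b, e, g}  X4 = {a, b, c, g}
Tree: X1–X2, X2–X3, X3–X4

Every vertex of G appears in some bag (union = {a, b, c, d, e, f, g}); every edge is covered by a bag; and for each vertex v the set of bags containing v is connected in the bag tree. The decomposition is therefore valid. The largest bag has 4 vertices, so the width is 3.

Yes; width 3.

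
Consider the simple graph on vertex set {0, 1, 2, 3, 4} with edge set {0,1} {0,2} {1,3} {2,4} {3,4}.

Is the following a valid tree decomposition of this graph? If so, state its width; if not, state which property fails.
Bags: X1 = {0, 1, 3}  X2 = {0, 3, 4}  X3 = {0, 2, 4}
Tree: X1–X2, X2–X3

Checking the three conditions: (i) the bags cover all of {0, 1, 2, 3, 4}; (ii) for each edge, some bag contains both endpoints; (iii) the bags containing any fixed vertex form a subtree. All hold, so the decomposition is valid with width 3 − 1 = 2.

Yes; width 2.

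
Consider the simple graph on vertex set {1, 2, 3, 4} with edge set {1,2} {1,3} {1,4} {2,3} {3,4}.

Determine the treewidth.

A width-2 tree decomposition is:
Bags: B1 = {1, 2, 3}  B2 = {1, 3, 4}
Tree: B1–B2
Every bag has size at most 3, so the width is 3 − 1 = 2 and tw(G) ≤ 2. On the other hand G contains the 3-clique {1, 2, 3}. A clique must lie in a single bag of any decomposition, so no decomposition can have width below 2. The upper and lower bounds meet at 2, so that is the treewidth.

2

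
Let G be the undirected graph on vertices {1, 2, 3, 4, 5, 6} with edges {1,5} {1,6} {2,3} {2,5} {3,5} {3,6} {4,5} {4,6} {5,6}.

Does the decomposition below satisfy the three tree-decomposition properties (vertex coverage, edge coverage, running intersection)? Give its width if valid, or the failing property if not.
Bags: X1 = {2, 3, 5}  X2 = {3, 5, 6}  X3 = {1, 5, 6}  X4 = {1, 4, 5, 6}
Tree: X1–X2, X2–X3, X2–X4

A tree decomposition must satisfy three properties: every vertex lies in some bag; for every edge, both endpoints lie together in some bag; and for every vertex, the bags containing it form a connected subtree. Here bags containing vertex 1 are not connected in the tree, so the decomposition is invalid.

No — bags containing vertex 1 are not connected in the tree.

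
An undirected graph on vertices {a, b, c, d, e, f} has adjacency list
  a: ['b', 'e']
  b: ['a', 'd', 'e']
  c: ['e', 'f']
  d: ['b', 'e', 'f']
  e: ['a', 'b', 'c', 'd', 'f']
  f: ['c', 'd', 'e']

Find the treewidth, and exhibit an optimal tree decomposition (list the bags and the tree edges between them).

Treewidth 2.
One such decomposition:
Bags: B1 = {b, d, e}  B2 = {d, e, f}  B3 = {a, b, e}  B4 = {c, e, f}
Tree: B1–B2, B1–B3, B2–B4

Every bag has size at most 3, so the width is 3 − 1 = 2 and tw(G) ≤ 2. On the other hand G contains the 3-clique {d, e, f}. A clique must lie in a single bag of any decomposition, so no decomposition can have width below 2. Therefore the treewidth is 2.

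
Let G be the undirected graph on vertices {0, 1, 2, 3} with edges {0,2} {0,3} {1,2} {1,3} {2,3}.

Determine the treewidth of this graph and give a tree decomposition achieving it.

Treewidth 2.
Bags: B1 = {0, 2, 3}  B2 = {1, 2, 3}
Tree: B1–B2

Every bag has size at most 3, so the width is 3 − 1 = 2 and tw(G) ≤ 2. For the lower bound, the 3 vertices {0, 2, 3} are pairwise adjacent, and any tree decomposition puts a clique entirely inside one bag — forcing width ≥ 2. Hence tw(G) = 2 exactly.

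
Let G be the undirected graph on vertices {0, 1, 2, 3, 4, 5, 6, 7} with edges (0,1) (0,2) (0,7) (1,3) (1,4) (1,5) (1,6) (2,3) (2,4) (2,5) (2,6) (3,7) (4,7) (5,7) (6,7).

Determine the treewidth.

3

A width-3 tree decomposition is:
Bags: B1 = {1, 2, 4, 7}  B2 = {1, 2, 5, 7}  B3 = {0, 1, 2, 7}  B4 = {1, 2, 6, 7}  B5 = {1, 2, 3, 7}
Tree: B1–B2, B2–B3, B3–B4, B4–B5
The largest bag has 4 vertices, giving width 3; this decomposition certifies tw(G) ≤ 3. For the lower bound: the 4 vertex sets {4,7}, {1,5}, {2}, {0} are disjoint, each induces a connected subgraph, and every pair is joined by at least one edge of G. Contracting each set to a single vertex therefore yields K_{4} as a minor, and since treewidth is minor-monotone, tw(G) ≥ tw(K_{4}) = 3. The upper and lower bounds meet at 3, so that is the treewidth.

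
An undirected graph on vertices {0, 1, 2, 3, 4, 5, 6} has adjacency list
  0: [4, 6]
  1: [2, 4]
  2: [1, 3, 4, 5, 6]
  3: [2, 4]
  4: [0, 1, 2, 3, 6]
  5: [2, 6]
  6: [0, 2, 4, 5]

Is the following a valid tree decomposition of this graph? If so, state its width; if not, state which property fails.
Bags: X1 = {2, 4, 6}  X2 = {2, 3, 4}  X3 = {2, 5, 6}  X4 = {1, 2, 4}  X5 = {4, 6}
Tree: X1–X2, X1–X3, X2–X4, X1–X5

No — vertex 0 appears in no bag.

A tree decomposition must satisfy three properties: every vertex lies in some bag; for every edge, both endpoints lie together in some bag; and for every vertex, the bags containing it form a connected subtree. Here vertex 0 appears in no bag, so the decomposition is invalid.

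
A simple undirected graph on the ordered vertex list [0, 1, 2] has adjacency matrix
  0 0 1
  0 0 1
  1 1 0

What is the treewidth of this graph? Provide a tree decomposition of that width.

The largest bag has 2 vertices, giving width 1; this decomposition certifies tw(G) ≤ 1. Since G has at least one edge (e.g. 2–0), it is not an edgeless graph, so tw(G) ≥ 1. Combining the bounds, tw(G) = 1.

Treewidth 1.
One optimal decomposition is:
Bags: B1 = {0, 2}  B2 = {1, 2}
Tree: B1–B2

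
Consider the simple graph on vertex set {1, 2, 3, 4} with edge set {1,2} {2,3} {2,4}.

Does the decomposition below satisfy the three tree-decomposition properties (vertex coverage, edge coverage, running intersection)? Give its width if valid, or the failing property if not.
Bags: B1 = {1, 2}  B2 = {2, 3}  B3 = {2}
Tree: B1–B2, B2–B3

A tree decomposition must satisfy three properties: every vertex lies in some bag; for every edge, both endpoints lie together in some bag; and for every vertex, the bags containing it form a connected subtree. Here vertex 4 appears in no bag, so the decomposition is invalid.

No — vertex 4 appears in no bag.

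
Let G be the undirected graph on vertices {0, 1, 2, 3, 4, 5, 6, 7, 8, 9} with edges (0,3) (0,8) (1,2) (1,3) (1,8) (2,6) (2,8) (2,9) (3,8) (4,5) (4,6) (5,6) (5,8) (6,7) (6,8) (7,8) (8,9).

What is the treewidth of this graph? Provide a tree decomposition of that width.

Treewidth 2.
One optimal decomposition is:
Bags: B1 = {1, 3, 8}  B2 = {1, 2, 8}  B3 = {0, 3, 8}  B4 = {2, 6, 8}  B5 = {2, 8, 9}  B6 = {6, 7, 8}  B7 = {5, 6, 8}  B8 = {4, 5, 6}
Tree: B1–B2, B1–B3, B2–B4, B4–B5, B4–B6, B4–B7, B7–B8

Every bag has size at most 3, so the width is 3 − 1 = 2 and tw(G) ≤ 2. For the lower bound, the 3 vertices {0, 3, 8} are pairwise adjacent, and any tree decomposition puts a clique entirely inside one bag — forcing width ≥ 2. The upper and lower bounds meet at 2, so that is the treewidth.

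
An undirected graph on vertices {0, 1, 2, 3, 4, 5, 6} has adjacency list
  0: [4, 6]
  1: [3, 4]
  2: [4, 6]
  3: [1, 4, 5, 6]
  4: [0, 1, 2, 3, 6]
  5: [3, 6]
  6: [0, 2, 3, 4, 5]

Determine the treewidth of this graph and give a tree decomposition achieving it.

Every bag has size at most 3, so the width is 3 − 1 = 2 and tw(G) ≤ 2. On the other hand G contains the 3-clique {1, 3, 4}. A clique must lie in a single bag of any decomposition, so no decomposition can have width below 2. Hence tw(G) = 2 exactly.

Treewidth 2.
One optimal decomposition is:
Bags: B1 = {3, 4, 6}  B2 = {3, 5, 6}  B3 = {0, 4, 6}  B4 = {2, 4, 6}  B5 = {1, 3, 4}
Tree: B1–B2, B1–B3, B3–B4, B1–B5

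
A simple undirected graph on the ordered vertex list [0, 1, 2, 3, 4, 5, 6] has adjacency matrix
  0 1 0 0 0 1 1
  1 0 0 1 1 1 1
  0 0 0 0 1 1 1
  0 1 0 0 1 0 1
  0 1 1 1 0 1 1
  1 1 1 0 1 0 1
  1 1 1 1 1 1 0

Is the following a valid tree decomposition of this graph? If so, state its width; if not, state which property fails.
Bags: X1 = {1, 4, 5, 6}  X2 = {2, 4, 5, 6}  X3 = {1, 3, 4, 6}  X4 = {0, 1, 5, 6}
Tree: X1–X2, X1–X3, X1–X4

Vertex coverage: the bags together contain {0, 1, 2, 3, 4, 5, 6}, the full vertex set. Edge coverage: each edge of G has both endpoints in at least one bag. Running intersection: for every vertex, the bags containing it form a connected subtree. All three properties hold, so this is a valid tree decomposition of width max|bag| − 1 = 3, and hence tw(G) ≤ 3.

Yes; width 3.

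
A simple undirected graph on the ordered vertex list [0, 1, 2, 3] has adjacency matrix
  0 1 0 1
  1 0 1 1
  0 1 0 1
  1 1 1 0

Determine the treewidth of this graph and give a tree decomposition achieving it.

Treewidth 2.
One such decomposition:
Bags: B1 = {1, 2, 3}  B2 = {0, 1, 3}
Tree: B1–B2

The largest bag has 3 vertices, giving width 2; this decomposition certifies tw(G) ≤ 2. Conversely, {0, 1, 3} is a clique of size 3, and the vertices of any clique must share a bag in every tree decomposition; so some bag has ≥ 3 vertices and tw(G) ≥ 2. The upper and lower bounds meet at 2, so that is the treewidth.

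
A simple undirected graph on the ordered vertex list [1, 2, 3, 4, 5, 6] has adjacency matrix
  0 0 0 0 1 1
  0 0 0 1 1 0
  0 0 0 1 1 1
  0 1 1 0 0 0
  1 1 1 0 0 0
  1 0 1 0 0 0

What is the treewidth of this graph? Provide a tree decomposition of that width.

Every bag has size at most 3, so the width is 3 − 1 = 2 and tw(G) ≤ 2. Since 1–6–3–5–1 is a cycle in G, G is not acyclic. Forests are exactly the graphs of treewidth ≤ 1, so tw(G) ≥ 2. Therefore the treewidth is 2.

Treewidth 2.
Bags: B1 = {1, 5, 6}  B2 = {3, 5, 6}  B3 = {2, 3, 5}  B4 = {2, 3, 4}
Tree: B1–B2, B2–B3, B3–B4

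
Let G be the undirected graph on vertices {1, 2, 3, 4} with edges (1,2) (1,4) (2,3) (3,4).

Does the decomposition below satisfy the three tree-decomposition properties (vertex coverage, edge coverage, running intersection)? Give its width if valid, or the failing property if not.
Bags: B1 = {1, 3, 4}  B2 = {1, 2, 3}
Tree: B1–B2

Yes; width 2.

Checking the three conditions: (i) the bags cover all of {1, 2, 3, 4}; (ii) for each edge, some bag contains both endpoints; (iii) the bags containing any fixed vertex form a subtree. All hold, so the decomposition is valid with width 3 − 1 = 2.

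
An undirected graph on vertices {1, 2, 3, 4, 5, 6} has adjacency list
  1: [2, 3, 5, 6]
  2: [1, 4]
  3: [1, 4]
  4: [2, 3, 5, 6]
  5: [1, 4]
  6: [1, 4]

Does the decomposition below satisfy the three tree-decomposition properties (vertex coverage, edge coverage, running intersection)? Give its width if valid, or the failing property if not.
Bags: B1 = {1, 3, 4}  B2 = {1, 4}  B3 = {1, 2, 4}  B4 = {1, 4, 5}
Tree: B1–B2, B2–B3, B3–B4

No — vertex 6 appears in no bag.

A tree decomposition must satisfy three properties: every vertex lies in some bag; for every edge, both endpoints lie together in some bag; and for every vertex, the bags containing it form a connected subtree. Here vertex 6 appears in no bag, so the decomposition is invalid.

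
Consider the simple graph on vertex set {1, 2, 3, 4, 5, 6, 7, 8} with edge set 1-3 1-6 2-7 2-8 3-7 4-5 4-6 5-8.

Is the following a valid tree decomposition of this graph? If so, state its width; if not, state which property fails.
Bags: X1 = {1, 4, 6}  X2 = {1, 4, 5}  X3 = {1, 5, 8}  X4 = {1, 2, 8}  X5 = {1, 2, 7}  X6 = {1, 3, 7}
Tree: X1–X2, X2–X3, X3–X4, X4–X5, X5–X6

Checking the three conditions: (i) the bags cover all of {1, 2, 3, 4, 5, 6, 7, 8}; (ii) for each edge, some bag contains both endpoints; (iii) the bags containing any fixed vertex form a subtree. All hold, so the decomposition is valid with width 3 − 1 = 2.

Yes; width 2.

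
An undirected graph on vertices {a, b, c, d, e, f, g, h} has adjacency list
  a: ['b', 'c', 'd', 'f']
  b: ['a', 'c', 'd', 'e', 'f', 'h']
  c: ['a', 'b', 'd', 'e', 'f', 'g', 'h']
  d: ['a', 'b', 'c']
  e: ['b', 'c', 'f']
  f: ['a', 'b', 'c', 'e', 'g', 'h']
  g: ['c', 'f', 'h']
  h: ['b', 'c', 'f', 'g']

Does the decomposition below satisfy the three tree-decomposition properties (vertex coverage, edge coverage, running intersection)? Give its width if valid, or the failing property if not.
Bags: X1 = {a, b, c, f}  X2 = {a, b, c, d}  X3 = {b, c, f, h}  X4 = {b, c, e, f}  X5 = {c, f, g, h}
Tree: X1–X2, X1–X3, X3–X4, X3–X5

Yes; width 3.

Every vertex of G appears in some bag (union = {a, b, c, d, e, f, g, h}); every edge is covered by a bag; and for each vertex v the set of bags containing v is connected in the bag tree. The decomposition is therefore valid. The largest bag has 4 vertices, so the width is 3.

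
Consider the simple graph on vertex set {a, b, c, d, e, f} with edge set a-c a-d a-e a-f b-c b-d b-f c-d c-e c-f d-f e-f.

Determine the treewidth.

A width-3 tree decomposition is:
Bags: B1 = {a, c, d, f}  B2 = {a, c, e, f}  B3 = {b, c, d, f}
Tree: B1–B2, B1–B3
Every bag has size at most 4, so the width is 4 − 1 = 3 and tw(G) ≤ 3. On the other hand G contains the 4-clique {a, c, d, f}. A clique must lie in a single bag of any decomposition, so no decomposition can have width below 3. Combining the bounds, tw(G) = 3.

3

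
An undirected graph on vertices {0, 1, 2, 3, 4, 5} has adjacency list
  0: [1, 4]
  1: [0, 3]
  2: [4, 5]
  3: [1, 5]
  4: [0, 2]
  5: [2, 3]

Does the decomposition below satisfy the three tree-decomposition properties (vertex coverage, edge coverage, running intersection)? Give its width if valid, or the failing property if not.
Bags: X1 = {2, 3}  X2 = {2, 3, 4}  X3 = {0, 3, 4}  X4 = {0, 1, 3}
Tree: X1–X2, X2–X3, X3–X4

A tree decomposition must satisfy three properties: every vertex lies in some bag; for every edge, both endpoints lie together in some bag; and for every vertex, the bags containing it form a connected subtree. Here vertex 5 appears in no bag, so the decomposition is invalid.

No — vertex 5 appears in no bag.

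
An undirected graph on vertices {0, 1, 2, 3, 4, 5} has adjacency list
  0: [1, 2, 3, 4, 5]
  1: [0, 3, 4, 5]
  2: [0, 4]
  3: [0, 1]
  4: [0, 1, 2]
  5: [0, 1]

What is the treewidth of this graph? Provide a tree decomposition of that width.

Each bag holds 3 vertices, so the decomposition has width 2, which upper-bounds the treewidth. Conversely, {0, 1, 3} is a clique of size 3, and the vertices of any clique must share a bag in every tree decomposition; so some bag has ≥ 3 vertices and tw(G) ≥ 2. Hence tw(G) = 2 exactly.

Treewidth 2.
One such decomposition:
Bags: B1 = {0, 1, 3}  B2 = {0, 1, 4}  B3 = {0, 2, 4}  B4 = {0, 1, 5}
Tree: B1–B2, B2–B3, B2–B4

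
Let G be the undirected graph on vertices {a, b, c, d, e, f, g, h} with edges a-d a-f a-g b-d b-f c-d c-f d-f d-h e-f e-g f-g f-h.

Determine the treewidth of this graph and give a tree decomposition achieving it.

Treewidth 2.
One such decomposition:
Bags: B1 = {c, d, f}  B2 = {a, d, f}  B3 = {b, d, f}  B4 = {a, f, g}  B5 = {d, f, h}  B6 = {e, f, g}
Tree: B1–B2, B1–B3, B2–B4, B1–B5, B4–B6

Every bag has size at most 3, so the width is 3 − 1 = 2 and tw(G) ≤ 2. Conversely, {d, f, h} is a clique of size 3, and the vertices of any clique must share a bag in every tree decomposition; so some bag has ≥ 3 vertices and tw(G) ≥ 2. Therefore the treewidth is 2.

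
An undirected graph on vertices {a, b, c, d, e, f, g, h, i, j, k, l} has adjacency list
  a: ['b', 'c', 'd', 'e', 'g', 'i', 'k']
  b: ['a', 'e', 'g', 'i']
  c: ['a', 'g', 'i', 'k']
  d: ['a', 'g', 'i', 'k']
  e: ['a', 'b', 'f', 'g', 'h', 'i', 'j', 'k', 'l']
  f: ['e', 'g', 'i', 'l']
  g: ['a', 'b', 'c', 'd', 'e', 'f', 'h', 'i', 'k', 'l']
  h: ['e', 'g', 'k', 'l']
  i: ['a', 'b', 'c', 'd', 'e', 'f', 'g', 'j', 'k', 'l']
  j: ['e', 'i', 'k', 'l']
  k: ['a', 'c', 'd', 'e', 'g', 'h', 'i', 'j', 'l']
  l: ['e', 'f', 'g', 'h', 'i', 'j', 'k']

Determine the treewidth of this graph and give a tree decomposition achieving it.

Treewidth 4.
One optimal decomposition is:
Bags: B1 = {e, i, j, k, l}  B2 = {e, g, i, k, l}  B3 = {a, e, g, i, k}  B4 = {a, c, g, i, k}  B5 = {a, d, g, i, k}  B6 = {e, g, h, k, l}  B7 = {a, b, e, g, i}  B8 = {e, f, g, i, l}
Tree: B1–B2, B2–B3, B3–B4, B4–B5, B2–B6, B3–B7, B2–B8

Every bag has size at most 5, so the width is 5 − 1 = 4 and tw(G) ≤ 4. For the lower bound, the 5 vertices {e, g, h, k, l} are pairwise adjacent, and any tree decomposition puts a clique entirely inside one bag — forcing width ≥ 4. Therefore the treewidth is 4.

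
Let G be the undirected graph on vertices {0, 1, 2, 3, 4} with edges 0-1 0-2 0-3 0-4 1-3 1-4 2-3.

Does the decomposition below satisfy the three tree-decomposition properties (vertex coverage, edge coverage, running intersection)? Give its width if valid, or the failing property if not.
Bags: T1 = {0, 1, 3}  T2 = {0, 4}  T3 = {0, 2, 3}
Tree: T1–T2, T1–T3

A tree decomposition must satisfy three properties: every vertex lies in some bag; for every edge, both endpoints lie together in some bag; and for every vertex, the bags containing it form a connected subtree. Here edge (1,4) lies in no bag, so the decomposition is invalid.

No — edge (1,4) lies in no bag.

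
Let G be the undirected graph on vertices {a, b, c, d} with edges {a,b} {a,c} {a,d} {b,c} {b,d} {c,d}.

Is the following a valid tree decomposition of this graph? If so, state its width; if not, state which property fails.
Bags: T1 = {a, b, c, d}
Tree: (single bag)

Yes; width 3.

Checking the three conditions: (i) the bags cover all of {a, b, c, d}; (ii) for each edge, some bag contains both endpoints; (iii) the bags containing any fixed vertex form a subtree. All hold, so the decomposition is valid with width 4 − 1 = 3.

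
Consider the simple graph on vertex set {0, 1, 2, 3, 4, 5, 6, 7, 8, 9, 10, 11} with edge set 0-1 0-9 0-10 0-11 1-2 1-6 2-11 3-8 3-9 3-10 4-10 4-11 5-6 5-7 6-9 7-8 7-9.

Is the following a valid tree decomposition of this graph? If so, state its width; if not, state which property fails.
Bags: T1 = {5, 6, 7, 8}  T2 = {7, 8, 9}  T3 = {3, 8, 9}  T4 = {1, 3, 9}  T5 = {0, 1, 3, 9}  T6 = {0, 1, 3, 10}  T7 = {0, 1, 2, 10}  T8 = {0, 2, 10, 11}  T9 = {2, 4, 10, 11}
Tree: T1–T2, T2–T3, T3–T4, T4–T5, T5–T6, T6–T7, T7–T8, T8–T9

A tree decomposition must satisfy three properties: every vertex lies in some bag; for every edge, both endpoints lie together in some bag; and for every vertex, the bags containing it form a connected subtree. Here edge (6,9) lies in no bag, so the decomposition is invalid.

No — edge (6,9) lies in no bag.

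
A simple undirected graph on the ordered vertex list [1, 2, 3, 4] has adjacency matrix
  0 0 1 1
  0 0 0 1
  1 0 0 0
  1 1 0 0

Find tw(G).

1

A width-1 tree decomposition is:
Bags: B1 = {1, 4}  B2 = {1, 3}  B3 = {2, 4}
Tree: B1–B2, B1–B3
Each bag holds 2 vertices, so the decomposition has width 1, which upper-bounds the treewidth. G has an edge, so its treewidth is at least 1. Therefore the treewidth is 1.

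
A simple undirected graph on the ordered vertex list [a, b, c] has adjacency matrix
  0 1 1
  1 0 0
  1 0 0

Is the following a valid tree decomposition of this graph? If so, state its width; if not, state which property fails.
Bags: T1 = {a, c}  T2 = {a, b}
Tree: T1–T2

Yes; width 1.

Checking the three conditions: (i) the bags cover all of {a, b, c}; (ii) for each edge, some bag contains both endpoints; (iii) the bags containing any fixed vertex form a subtree. All hold, so the decomposition is valid with width 2 − 1 = 1.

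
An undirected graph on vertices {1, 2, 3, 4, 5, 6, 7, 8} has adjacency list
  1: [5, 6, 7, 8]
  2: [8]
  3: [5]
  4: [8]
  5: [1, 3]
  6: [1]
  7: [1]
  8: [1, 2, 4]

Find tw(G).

A width-1 tree decomposition is:
Bags: B1 = {1, 8}  B2 = {1, 7}  B3 = {1, 6}  B4 = {2, 8}  B5 = {1, 5}  B6 = {3, 5}  B7 = {4, 8}
Tree: B1–B2, B1–B3, B1–B4, B3–B5, B5–B6, B4–B7
The largest bag has 2 vertices, giving width 1; this decomposition certifies tw(G) ≤ 1. G has an edge, so its treewidth is at least 1. Hence tw(G) = 1 exactly.

1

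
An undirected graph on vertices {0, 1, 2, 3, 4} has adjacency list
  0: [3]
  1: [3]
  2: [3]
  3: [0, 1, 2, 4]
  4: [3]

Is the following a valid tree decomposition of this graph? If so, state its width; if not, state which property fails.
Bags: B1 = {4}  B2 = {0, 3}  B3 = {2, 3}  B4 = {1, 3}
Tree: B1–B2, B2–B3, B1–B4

No — edge (3,4) lies in no bag.

A tree decomposition must satisfy three properties: every vertex lies in some bag; for every edge, both endpoints lie together in some bag; and for every vertex, the bags containing it form a connected subtree. Here edge (3,4) lies in no bag, so the decomposition is invalid.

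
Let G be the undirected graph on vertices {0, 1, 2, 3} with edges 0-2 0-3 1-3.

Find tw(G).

1

A width-1 tree decomposition is:
Bags: B1 = {1, 3}  B2 = {0, 3}  B3 = {0, 2}
Tree: B1–B2, B2–B3
Each bag holds 2 vertices, so the decomposition has width 1, which upper-bounds the treewidth. Any graph with an edge has treewidth ≥ 1, and G has the edge 1–3. Therefore the treewidth is 1.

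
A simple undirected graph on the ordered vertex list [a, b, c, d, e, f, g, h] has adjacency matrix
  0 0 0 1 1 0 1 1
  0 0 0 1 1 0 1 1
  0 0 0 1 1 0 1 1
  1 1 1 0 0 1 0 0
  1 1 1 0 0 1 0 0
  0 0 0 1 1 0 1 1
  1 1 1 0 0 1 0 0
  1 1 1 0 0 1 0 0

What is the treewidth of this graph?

4

A width-4 tree decomposition is:
Bags: B1 = {a, b, c, f, h}  B2 = {a, b, c, d, f}  B3 = {a, b, c, e, f}  B4 = {a, b, c, f, g}
Tree: B1–B2, B2–B3, B3–B4
Each bag holds 5 vertices, so the decomposition has width 4, which upper-bounds the treewidth. For the lower bound: the 5 vertex sets {f,h}, {a,d}, {b,e}, {c}, {g} are disjoint, each induces a connected subgraph, and every pair is joined by at least one edge of G. Contracting each set to a single vertex therefore yields K_{5} as a minor, and since treewidth is minor-monotone, tw(G) ≥ tw(K_{5}) = 4. Combining the bounds, tw(G) = 4.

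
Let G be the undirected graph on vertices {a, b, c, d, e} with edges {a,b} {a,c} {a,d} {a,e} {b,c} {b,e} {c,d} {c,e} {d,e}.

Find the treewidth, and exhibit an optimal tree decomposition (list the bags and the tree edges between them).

The largest bag has 4 vertices, giving width 3; this decomposition certifies tw(G) ≤ 3. For the lower bound, the 4 vertices {a, c, d, e} are pairwise adjacent, and any tree decomposition puts a clique entirely inside one bag — forcing width ≥ 3. The upper and lower bounds meet at 3, so that is the treewidth.

Treewidth 3.
Bags: B1 = {a, c, d, e}  B2 = {a, b, c, e}
Tree: B1–B2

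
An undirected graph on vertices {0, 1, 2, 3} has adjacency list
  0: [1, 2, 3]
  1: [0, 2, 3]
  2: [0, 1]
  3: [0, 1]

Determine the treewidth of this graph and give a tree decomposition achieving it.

Treewidth 2.
One such decomposition:
Bags: B1 = {0, 1, 3}  B2 = {0, 1, 2}
Tree: B1–B2

Each bag holds 3 vertices, so the decomposition has width 2, which upper-bounds the treewidth. Conversely, {0, 1, 2} is a clique of size 3, and the vertices of any clique must share a bag in every tree decomposition; so some bag has ≥ 3 vertices and tw(G) ≥ 2. Therefore the treewidth is 2.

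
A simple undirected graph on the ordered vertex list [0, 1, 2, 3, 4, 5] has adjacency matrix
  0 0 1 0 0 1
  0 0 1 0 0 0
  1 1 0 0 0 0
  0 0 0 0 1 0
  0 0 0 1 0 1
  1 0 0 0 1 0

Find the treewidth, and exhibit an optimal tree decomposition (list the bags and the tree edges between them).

The largest bag has 2 vertices, giving width 1; this decomposition certifies tw(G) ≤ 1. G has an edge, so its treewidth is at least 1. Hence tw(G) = 1 exactly.

Treewidth 1.
One such decomposition:
Bags: B1 = {0, 2}  B2 = {1, 2}  B3 = {0, 5}  B4 = {4, 5}  B5 = {3, 4}
Tree: B1–B2, B1–B3, B3–B4, B4–B5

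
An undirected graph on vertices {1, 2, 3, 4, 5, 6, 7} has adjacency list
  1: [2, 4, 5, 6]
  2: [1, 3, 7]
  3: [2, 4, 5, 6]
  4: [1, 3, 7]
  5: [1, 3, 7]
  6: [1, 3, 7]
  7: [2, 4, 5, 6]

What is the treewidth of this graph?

3

A width-3 tree decomposition is:
Bags: B1 = {1, 3, 5, 7}  B2 = {1, 2, 3, 7}  B3 = {1, 3, 4, 7}  B4 = {1, 3, 6, 7}
Tree: B1–B2, B2–B3, B3–B4
Each bag holds 4 vertices, so the decomposition has width 3, which upper-bounds the treewidth. For the lower bound: the 4 vertex sets {1,5}, {2,3}, {7}, {4} are disjoint, each induces a connected subgraph, and every pair is joined by at least one edge of G. Contracting each set to a single vertex therefore yields K_{4} as a minor, and since treewidth is minor-monotone, tw(G) ≥ tw(K_{4}) = 3. Combining the bounds, tw(G) = 3.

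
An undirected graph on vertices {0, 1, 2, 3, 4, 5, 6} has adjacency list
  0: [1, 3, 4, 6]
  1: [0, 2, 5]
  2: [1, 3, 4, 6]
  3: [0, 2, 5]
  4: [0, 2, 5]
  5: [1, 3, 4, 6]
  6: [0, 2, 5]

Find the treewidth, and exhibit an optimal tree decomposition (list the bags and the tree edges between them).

Treewidth 3.
One optimal decomposition is:
Bags: B1 = {0, 1, 2, 5}  B2 = {0, 2, 3, 5}  B3 = {0, 2, 4, 5}  B4 = {0, 2, 5, 6}
Tree: B1–B2, B2–B3, B3–B4

Every bag has size at most 4, so the width is 4 − 1 = 3 and tw(G) ≤ 3. For the lower bound: the 4 vertex sets {1,2}, {3,5}, {0}, {4} are disjoint, each induces a connected subgraph, and every pair is joined by at least one edge of G. Contracting each set to a single vertex therefore yields K_{4} as a minor, and since treewidth is minor-monotone, tw(G) ≥ tw(K_{4}) = 3. The upper and lower bounds meet at 3, so that is the treewidth.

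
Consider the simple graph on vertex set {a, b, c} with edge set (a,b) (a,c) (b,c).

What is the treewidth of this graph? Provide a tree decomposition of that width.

A single bag containing all 3 vertices is trivially a valid decomposition of width 2. On the other hand G contains the 3-clique {a, b, c}. A clique must lie in a single bag of any decomposition, so no decomposition can have width below 2. Therefore the treewidth is 2.

Treewidth 2.
One such decomposition:
Bags: B1 = {a, b, c}
Tree: (single bag)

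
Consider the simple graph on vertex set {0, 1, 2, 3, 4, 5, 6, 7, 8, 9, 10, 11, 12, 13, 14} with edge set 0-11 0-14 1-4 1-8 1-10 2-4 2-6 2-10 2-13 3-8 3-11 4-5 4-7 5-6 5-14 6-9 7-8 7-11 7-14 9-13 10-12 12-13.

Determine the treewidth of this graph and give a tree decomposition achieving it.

Treewidth 3.
One optimal decomposition is:
Bags: B1 = {0, 3, 11, 14}  B2 = {3, 7, 11, 14}  B3 = {3, 7, 8, 14}  B4 = {5, 7, 8, 14}  B5 = {4, 5, 7, 8}  B6 = {1, 4, 5, 8}  B7 = {1, 4, 5, 6}  B8 = {1, 2, 4, 6}  B9 = {1, 2, 6, 10}  B10 = {2, 6, 9, 10}  B11 = {2, 9, 10, 13}  B12 = {9, 10, 12, 13}
Tree: B1–B2, B2–B3, B3–B4, B4–B5, B5–B6, B6–B7, B7–B8, B8–B9, B9–B10, B10–B11, B11–B12

Every bag has size at most 4, so the width is 4 − 1 = 3 and tw(G) ≤ 3. For the lower bound: the 4 vertex sets {0,3,11}, {14}, {7}, {1,4,5,8} are disjoint, each induces a connected subgraph, and every pair is joined by at least one edge of G. Contracting each set to a single vertex therefore yields K_{4} as a minor, and since treewidth is minor-monotone, tw(G) ≥ tw(K_{4}) = 3. Therefore the treewidth is 3.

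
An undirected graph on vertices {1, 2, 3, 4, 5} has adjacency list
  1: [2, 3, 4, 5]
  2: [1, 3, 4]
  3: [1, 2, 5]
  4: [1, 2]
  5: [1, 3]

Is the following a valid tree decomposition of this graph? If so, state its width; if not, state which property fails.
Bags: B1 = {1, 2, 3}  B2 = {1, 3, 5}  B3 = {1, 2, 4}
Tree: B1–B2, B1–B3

Yes; width 2.

Vertex coverage: the bags together contain {1, 2, 3, 4, 5}, the full vertex set. Edge coverage: each edge of G has both endpoints in at least one bag. Running intersection: for every vertex, the bags containing it form a connected subtree. All three properties hold, so this is a valid tree decomposition of width max|bag| − 1 = 2, and hence tw(G) ≤ 2.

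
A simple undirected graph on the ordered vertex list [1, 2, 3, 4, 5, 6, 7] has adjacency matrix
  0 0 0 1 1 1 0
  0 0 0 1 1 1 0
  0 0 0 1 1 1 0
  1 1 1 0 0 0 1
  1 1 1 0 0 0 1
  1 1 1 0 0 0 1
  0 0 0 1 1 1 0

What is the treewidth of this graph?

A width-3 tree decomposition is:
Bags: B1 = {4, 5, 6, 7}  B2 = {2, 4, 5, 6}  B3 = {1, 4, 5, 6}  B4 = {3, 4, 5, 6}
Tree: B1–B2, B2–B3, B3–B4
Each bag holds 4 vertices, so the decomposition has width 3, which upper-bounds the treewidth. For the lower bound: the 4 vertex sets {6,7}, {2,5}, {4}, {1} are disjoint, each induces a connected subgraph, and every pair is joined by at least one edge of G. Contracting each set to a single vertex therefore yields K_{4} as a minor, and since treewidth is minor-monotone, tw(G) ≥ tw(K_{4}) = 3. The upper and lower bounds meet at 3, so that is the treewidth.

3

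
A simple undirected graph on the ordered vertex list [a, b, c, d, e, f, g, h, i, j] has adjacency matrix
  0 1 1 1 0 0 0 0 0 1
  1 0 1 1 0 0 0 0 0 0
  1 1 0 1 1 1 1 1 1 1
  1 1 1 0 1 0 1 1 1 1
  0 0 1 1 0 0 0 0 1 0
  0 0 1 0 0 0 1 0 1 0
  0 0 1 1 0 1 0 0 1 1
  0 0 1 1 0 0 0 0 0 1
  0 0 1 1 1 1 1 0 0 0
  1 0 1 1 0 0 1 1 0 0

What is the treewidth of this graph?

A width-3 tree decomposition is:
Bags: B1 = {c, d, g, j}  B2 = {c, d, h, j}  B3 = {c, d, g, i}  B4 = {c, f, g, i}  B5 = {a, c, d, j}  B6 = {c, d, e, i}  B7 = {a, b, c, d}
Tree: B1–B2, B1–B3, B3–B4, B1–B5, B3–B6, B5–B7
Every bag has size at most 4, so the width is 4 − 1 = 3 and tw(G) ≤ 3. On the other hand G contains the 4-clique {c, d, g, j}. A clique must lie in a single bag of any decomposition, so no decomposition can have width below 3. Therefore the treewidth is 3.

3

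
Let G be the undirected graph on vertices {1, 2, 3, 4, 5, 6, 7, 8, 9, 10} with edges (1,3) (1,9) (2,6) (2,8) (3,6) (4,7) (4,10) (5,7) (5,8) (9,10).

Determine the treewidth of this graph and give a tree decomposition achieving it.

Treewidth 2.
Bags: B1 = {4, 5, 7}  B2 = {4, 5, 8}  B3 = {2, 4, 8}  B4 = {2, 4, 6}  B5 = {3, 4, 6}  B6 = {1, 3, 4}  B7 = {1, 4, 9}  B8 = {4, 9, 10}
Tree: B1–B2, B2–B3, B3–B4, B4–B5, B5–B6, B6–B7, B7–B8

The largest bag has 3 vertices, giving width 2; this decomposition certifies tw(G) ≤ 2. The edges 4–7–5–8–2–6–3–1–9–10–4 form a cycle, so G is not a tree and its treewidth is at least 2. Hence tw(G) = 2 exactly.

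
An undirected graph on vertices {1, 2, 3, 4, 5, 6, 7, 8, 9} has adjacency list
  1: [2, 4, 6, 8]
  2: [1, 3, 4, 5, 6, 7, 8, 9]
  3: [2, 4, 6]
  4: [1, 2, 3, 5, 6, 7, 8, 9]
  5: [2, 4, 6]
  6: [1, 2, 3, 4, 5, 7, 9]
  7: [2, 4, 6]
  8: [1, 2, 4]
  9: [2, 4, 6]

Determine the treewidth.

A width-3 tree decomposition is:
Bags: B1 = {2, 4, 6, 7}  B2 = {2, 4, 5, 6}  B3 = {2, 3, 4, 6}  B4 = {1, 2, 4, 6}  B5 = {1, 2, 4, 8}  B6 = {2, 4, 6, 9}
Tree: B1–B2, B1–B3, B2–B4, B4–B5, B3–B6
Every bag has size at most 4, so the width is 4 − 1 = 3 and tw(G) ≤ 3. On the other hand G contains the 4-clique {1, 2, 4, 8}. A clique must lie in a single bag of any decomposition, so no decomposition can have width below 3. Combining the bounds, tw(G) = 3.

3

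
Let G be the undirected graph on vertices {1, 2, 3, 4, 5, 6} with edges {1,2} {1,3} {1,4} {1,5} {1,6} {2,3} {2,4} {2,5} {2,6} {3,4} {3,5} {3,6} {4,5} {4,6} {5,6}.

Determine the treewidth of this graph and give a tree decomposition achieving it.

A single bag containing all 6 vertices is trivially a valid decomposition of width 5. Conversely, {1, 2, 3, 4, 5, 6} is a clique of size 6, and the vertices of any clique must share a bag in every tree decomposition; so some bag has ≥ 6 vertices and tw(G) ≥ 5. Combining the bounds, tw(G) = 5.

Treewidth 5.
One optimal decomposition is:
Bags: B1 = {1, 2, 3, 4, 5, 6}
Tree: (single bag)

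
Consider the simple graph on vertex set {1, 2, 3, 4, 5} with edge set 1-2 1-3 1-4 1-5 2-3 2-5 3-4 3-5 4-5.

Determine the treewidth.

A width-3 tree decomposition is:
Bags: B1 = {1, 3, 4, 5}  B2 = {1, 2, 3, 5}
Tree: B1–B2
Each bag holds 4 vertices, so the decomposition has width 3, which upper-bounds the treewidth. Conversely, {1, 2, 3, 5} is a clique of size 4, and the vertices of any clique must share a bag in every tree decomposition; so some bag has ≥ 4 vertices and tw(G) ≥ 3. Combining the bounds, tw(G) = 3.

3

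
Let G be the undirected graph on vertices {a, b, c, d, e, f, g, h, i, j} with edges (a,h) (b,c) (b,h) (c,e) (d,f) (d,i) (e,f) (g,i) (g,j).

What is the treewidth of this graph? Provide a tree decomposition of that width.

Treewidth 1.
Bags: B1 = {g, j}  B2 = {g, i}  B3 = {d, i}  B4 = {d, f}  B5 = {e, f}  B6 = {c, e}  B7 = {b, c}  B8 = {b, h}  B9 = {a, h}
Tree: B1–B2, B2–B3, B3–B4, B4–B5, B5–B6, B6–B7, B7–B8, B8–B9

Every bag has size at most 2, so the width is 2 − 1 = 1 and tw(G) ≤ 1. G has an edge, so its treewidth is at least 1. Combining the bounds, tw(G) = 1.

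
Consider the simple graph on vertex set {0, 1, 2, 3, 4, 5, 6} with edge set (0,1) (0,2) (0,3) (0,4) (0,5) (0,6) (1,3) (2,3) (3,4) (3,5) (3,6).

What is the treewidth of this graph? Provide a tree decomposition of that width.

Each bag holds 3 vertices, so the decomposition has width 2, which upper-bounds the treewidth. For the lower bound, the 3 vertices {0, 1, 3} are pairwise adjacent, and any tree decomposition puts a clique entirely inside one bag — forcing width ≥ 2. The upper and lower bounds meet at 2, so that is the treewidth.

Treewidth 2.
One such decomposition:
Bags: B1 = {0, 1, 3}  B2 = {0, 3, 6}  B3 = {0, 2, 3}  B4 = {0, 3, 5}  B5 = {0, 3, 4}
Tree: B1–B2, B2–B3, B2–B4, B1–B5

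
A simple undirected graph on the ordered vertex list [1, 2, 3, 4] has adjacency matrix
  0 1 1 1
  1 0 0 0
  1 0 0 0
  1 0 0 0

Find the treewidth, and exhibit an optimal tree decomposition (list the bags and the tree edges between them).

The largest bag has 2 vertices, giving width 1; this decomposition certifies tw(G) ≤ 1. Any graph with an edge has treewidth ≥ 1, and G has the edge 2–1. The upper and lower bounds meet at 1, so that is the treewidth.

Treewidth 1.
One such decomposition:
Bags: B1 = {1, 2}  B2 = {1, 4}  B3 = {1, 3}
Tree: B1–B2, B2–B3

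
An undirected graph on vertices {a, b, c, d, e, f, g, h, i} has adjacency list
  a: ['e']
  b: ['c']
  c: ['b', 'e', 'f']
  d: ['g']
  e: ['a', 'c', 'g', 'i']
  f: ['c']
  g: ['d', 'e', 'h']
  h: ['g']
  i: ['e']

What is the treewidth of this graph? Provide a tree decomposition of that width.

Treewidth 1.
One such decomposition:
Bags: B1 = {c, e}  B2 = {e, g}  B3 = {d, g}  B4 = {c, f}  B5 = {e, i}  B6 = {a, e}  B7 = {g, h}  B8 = {b, c}
Tree: B1–B2, B2–B3, B1–B4, B2–B5, B1–B6, B2–B7, B4–B8

Every bag has size at most 2, so the width is 2 − 1 = 1 and tw(G) ≤ 1. Since G has at least one edge (e.g. e–c), it is not an edgeless graph, so tw(G) ≥ 1. The upper and lower bounds meet at 1, so that is the treewidth.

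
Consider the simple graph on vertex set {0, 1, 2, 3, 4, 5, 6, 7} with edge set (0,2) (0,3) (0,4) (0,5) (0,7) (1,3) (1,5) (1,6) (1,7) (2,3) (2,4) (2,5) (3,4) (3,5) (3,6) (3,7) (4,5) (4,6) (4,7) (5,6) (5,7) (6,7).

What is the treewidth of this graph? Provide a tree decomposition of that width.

Treewidth 4.
One such decomposition:
Bags: B1 = {0, 3, 4, 5, 7}  B2 = {3, 4, 5, 6, 7}  B3 = {0, 2, 3, 4, 5}  B4 = {1, 3, 5, 6, 7}
Tree: B1–B2, B1–B3, B2–B4

Each bag holds 5 vertices, so the decomposition has width 4, which upper-bounds the treewidth. On the other hand G contains the 5-clique {1, 3, 5, 6, 7}. A clique must lie in a single bag of any decomposition, so no decomposition can have width below 4. Hence tw(G) = 4 exactly.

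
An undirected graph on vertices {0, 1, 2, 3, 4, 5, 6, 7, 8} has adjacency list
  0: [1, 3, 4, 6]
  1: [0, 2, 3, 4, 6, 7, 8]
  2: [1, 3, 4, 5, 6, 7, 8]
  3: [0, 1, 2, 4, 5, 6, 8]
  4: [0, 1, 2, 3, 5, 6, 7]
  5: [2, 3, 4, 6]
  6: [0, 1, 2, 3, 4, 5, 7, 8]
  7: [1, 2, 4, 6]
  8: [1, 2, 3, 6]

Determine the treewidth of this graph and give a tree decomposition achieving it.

Every bag has size at most 5, so the width is 5 − 1 = 4 and tw(G) ≤ 4. Conversely, {0, 1, 3, 4, 6} is a clique of size 5, and the vertices of any clique must share a bag in every tree decomposition; so some bag has ≥ 5 vertices and tw(G) ≥ 4. The upper and lower bounds meet at 4, so that is the treewidth.

Treewidth 4.
One such decomposition:
Bags: B1 = {0, 1, 3, 4, 6}  B2 = {1, 2, 3, 4, 6}  B3 = {1, 2, 3, 6, 8}  B4 = {2, 3, 4, 5, 6}  B5 = {1, 2, 4, 6, 7}
Tree: B1–B2, B2–B3, B2–B4, B2–B5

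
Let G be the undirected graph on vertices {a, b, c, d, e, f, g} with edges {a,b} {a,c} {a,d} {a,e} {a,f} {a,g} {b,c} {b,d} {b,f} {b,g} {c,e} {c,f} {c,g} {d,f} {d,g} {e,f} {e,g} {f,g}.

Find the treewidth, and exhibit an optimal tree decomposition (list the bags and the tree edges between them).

Every bag has size at most 5, so the width is 5 − 1 = 4 and tw(G) ≤ 4. Conversely, {a, b, d, f, g} is a clique of size 5, and the vertices of any clique must share a bag in every tree decomposition; so some bag has ≥ 5 vertices and tw(G) ≥ 4. The upper and lower bounds meet at 4, so that is the treewidth.

Treewidth 4.
One such decomposition:
Bags: B1 = {a, c, e, f, g}  B2 = {a, b, c, f, g}  B3 = {a, b, d, f, g}
Tree: B1–B2, B2–B3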